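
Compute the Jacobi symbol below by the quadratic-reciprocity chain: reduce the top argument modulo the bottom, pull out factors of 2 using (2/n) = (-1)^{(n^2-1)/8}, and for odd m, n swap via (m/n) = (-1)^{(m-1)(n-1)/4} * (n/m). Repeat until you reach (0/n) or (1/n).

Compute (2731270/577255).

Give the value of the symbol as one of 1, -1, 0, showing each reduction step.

0

(2731270/577255) = (422250/577255)   [reduce mod 577255]
422250 = 2^1·211125; (2/577255) = +1 since 577255 mod 8 = 7, so (422250/577255) = (+1)^1·(211125/577255); sign now +1
reciprocity: (211125/577255) = +1·(577255/211125) since 211125 mod 4 = 1, 577255 mod 4 = 3; sign now +1
(577255/211125) = (155005/211125)   [reduce mod 211125]
reciprocity: (155005/211125) = +1·(211125/155005) since 155005 mod 4 = 1, 211125 mod 4 = 1; sign now +1
(211125/155005) = (56120/155005)   [reduce mod 155005]
56120 = 2^3·7015; (2/155005) = -1 since 155005 mod 8 = 5, so (56120/155005) = (-1)^3·(7015/155005); sign now -1
reciprocity: (7015/155005) = +1·(155005/7015) since 7015 mod 4 = 3, 155005 mod 4 = 1; sign now -1
(155005/7015) = (675/7015)   [reduce mod 7015]
reciprocity: (675/7015) = -1·(7015/675) since 675 mod 4 = 3, 7015 mod 4 = 3; sign now +1
(7015/675) = (265/675)   [reduce mod 675]
reciprocity: (265/675) = +1·(675/265) since 265 mod 4 = 1, 675 mod 4 = 3; sign now +1
(675/265) = (145/265)   [reduce mod 265]
reciprocity: (145/265) = +1·(265/145) since 145 mod 4 = 1, 265 mod 4 = 1; sign now +1
(265/145) = (120/145)   [reduce mod 145]
120 = 2^3·15; (2/145) = +1 since 145 mod 8 = 1, so (120/145) = (+1)^3·(15/145); sign now +1
reciprocity: (15/145) = +1·(145/15) since 15 mod 4 = 3, 145 mod 4 = 1; sign now +1
(145/15) = (10/15)   [reduce mod 15]
10 = 2^1·5; (2/15) = +1 since 15 mod 8 = 7, so (10/15) = (+1)^1·(5/15); sign now +1
reciprocity: (5/15) = +1·(15/5) since 5 mod 4 = 1, 15 mod 4 = 3; sign now +1
(15/5) = (0/5)   [reduce mod 5]
(0/5) = 0   [gcd(a, n) > 1]; final value = 0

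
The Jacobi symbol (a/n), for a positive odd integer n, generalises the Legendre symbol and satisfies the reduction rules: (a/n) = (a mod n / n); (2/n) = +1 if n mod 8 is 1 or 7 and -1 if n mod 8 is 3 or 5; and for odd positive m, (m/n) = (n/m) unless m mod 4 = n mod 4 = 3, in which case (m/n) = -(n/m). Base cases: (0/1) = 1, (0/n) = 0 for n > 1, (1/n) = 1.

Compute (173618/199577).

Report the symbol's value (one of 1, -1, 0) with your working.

1

factor out 2^1: 173618 = 2^1·86809; with 199577 mod 8 = 1, (2/199577) = +1; sign now +1; continue with (86809/199577)
flip (86809/199577) -> (199577/86809): both odd, 86809 mod 4 = 1, 199577 mod 4 = 1, so the flip contributes +1; sign now +1
(199577/86809): 199577 mod 86809 = 25959, so (199577/86809) = (25959/86809)
flip (25959/86809) -> (86809/25959): both odd, 25959 mod 4 = 3, 86809 mod 4 = 1, so the flip contributes +1; sign now +1
(86809/25959): 86809 mod 25959 = 8932, so (86809/25959) = (8932/25959)
factor out 2^2: 8932 = 2^2·2233; with 25959 mod 8 = 7, (2/25959) = +1; sign now +1; continue with (2233/25959)
flip (2233/25959) -> (25959/2233): both odd, 2233 mod 4 = 1, 25959 mod 4 = 3, so the flip contributes +1; sign now +1
(25959/2233): 25959 mod 2233 = 1396, so (25959/2233) = (1396/2233)
factor out 2^2: 1396 = 2^2·349; with 2233 mod 8 = 1, (2/2233) = +1; sign now +1; continue with (349/2233)
flip (349/2233) -> (2233/349): both odd, 349 mod 4 = 1, 2233 mod 4 = 1, so the flip contributes +1; sign now +1
(2233/349): 2233 mod 349 = 139, so (2233/349) = (139/349)
flip (139/349) -> (349/139): both odd, 139 mod 4 = 3, 349 mod 4 = 1, so the flip contributes +1; sign now +1
(349/139): 349 mod 139 = 71, so (349/139) = (71/139)
flip (71/139) -> (139/71): both odd, 71 mod 4 = 3, 139 mod 4 = 3, so the flip contributes -1; sign now -1
(139/71): 139 mod 71 = 68, so (139/71) = (68/71)
factor out 2^2: 68 = 2^2·17; with 71 mod 8 = 7, (2/71) = +1; sign now -1; continue with (17/71)
flip (17/71) -> (71/17): both odd, 17 mod 4 = 1, 71 mod 4 = 3, so the flip contributes +1; sign now -1
(71/17): 71 mod 17 = 3, so (71/17) = (3/17)
flip (3/17) -> (17/3): both odd, 3 mod 4 = 3, 17 mod 4 = 1, so the flip contributes +1; sign now -1
(17/3): 17 mod 3 = 2, so (17/3) = (2/3)
factor out 2^1: 2 = 2^1·1; with 3 mod 8 = 3, (2/3) = -1; sign now +1; continue with (1/3)
reached (1/3) = 1, so the symbol is +1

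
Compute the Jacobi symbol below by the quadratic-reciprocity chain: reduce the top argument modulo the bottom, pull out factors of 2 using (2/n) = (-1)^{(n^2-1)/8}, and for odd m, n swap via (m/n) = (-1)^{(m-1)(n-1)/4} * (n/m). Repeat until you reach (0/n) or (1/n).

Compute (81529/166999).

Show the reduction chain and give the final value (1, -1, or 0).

0

flip (81529/166999) -> (166999/81529): both odd, 81529 mod 4 = 1, 166999 mod 4 = 3, so the flip contributes +1; sign now +1
(166999/81529): 166999 mod 81529 = 3941, so (166999/81529) = (3941/81529)
flip (3941/81529) -> (81529/3941): both odd, 3941 mod 4 = 1, 81529 mod 4 = 1, so the flip contributes +1; sign now +1
(81529/3941): 81529 mod 3941 = 2709, so (81529/3941) = (2709/3941)
flip (2709/3941) -> (3941/2709): both odd, 2709 mod 4 = 1, 3941 mod 4 = 1, so the flip contributes +1; sign now +1
(3941/2709): 3941 mod 2709 = 1232, so (3941/2709) = (1232/2709)
factor out 2^4: 1232 = 2^4·77; with 2709 mod 8 = 5, (2/2709) = -1; sign now +1; continue with (77/2709)
flip (77/2709) -> (2709/77): both odd, 77 mod 4 = 1, 2709 mod 4 = 1, so the flip contributes +1; sign now +1
(2709/77): 2709 mod 77 = 14, so (2709/77) = (14/77)
factor out 2^1: 14 = 2^1·7; with 77 mod 8 = 5, (2/77) = -1; sign now -1; continue with (7/77)
flip (7/77) -> (77/7): both odd, 7 mod 4 = 3, 77 mod 4 = 1, so the flip contributes +1; sign now -1
(77/7): 77 mod 7 = 0, so (77/7) = (0/7)
reached (0/7); gcd(a, n) > 1, so (0/7) = 0 and the symbol is 0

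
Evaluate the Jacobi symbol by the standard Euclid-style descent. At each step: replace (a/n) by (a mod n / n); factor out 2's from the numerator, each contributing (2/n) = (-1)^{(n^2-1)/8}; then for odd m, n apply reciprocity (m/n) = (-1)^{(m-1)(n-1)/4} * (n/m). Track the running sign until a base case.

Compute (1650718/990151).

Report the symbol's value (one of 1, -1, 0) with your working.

(1650718/990151) = (660567/990151)   [reduce mod 990151]
reciprocity: (660567/990151) = -1·(990151/660567) since 660567 mod 4 = 3, 990151 mod 4 = 3; sign now -1
(990151/660567) = (329584/660567)   [reduce mod 660567]
329584 = 2^4·20599; (2/660567) = +1 since 660567 mod 8 = 7, so (329584/660567) = (+1)^4·(20599/660567); sign now -1
reciprocity: (20599/660567) = -1·(660567/20599) since 20599 mod 4 = 3, 660567 mod 4 = 3; sign now +1
(660567/20599) = (1399/20599)   [reduce mod 20599]
reciprocity: (1399/20599) = -1·(20599/1399) since 1399 mod 4 = 3, 20599 mod 4 = 3; sign now -1
(20599/1399) = (1013/1399)   [reduce mod 1399]
reciprocity: (1013/1399) = +1·(1399/1013) since 1013 mod 4 = 1, 1399 mod 4 = 3; sign now -1
(1399/1013) = (386/1013)   [reduce mod 1013]
386 = 2^1·193; (2/1013) = -1 since 1013 mod 8 = 5, so (386/1013) = (-1)^1·(193/1013); sign now +1
reciprocity: (193/1013) = +1·(1013/193) since 193 mod 4 = 1, 1013 mod 4 = 1; sign now +1
(1013/193) = (48/193)   [reduce mod 193]
48 = 2^4·3; (2/193) = +1 since 193 mod 8 = 1, so (48/193) = (+1)^4·(3/193); sign now +1
reciprocity: (3/193) = +1·(193/3) since 3 mod 4 = 3, 193 mod 4 = 1; sign now +1
(193/3) = (1/3)   [reduce mod 3]
(1/3) = 1; final value = sign = +1

1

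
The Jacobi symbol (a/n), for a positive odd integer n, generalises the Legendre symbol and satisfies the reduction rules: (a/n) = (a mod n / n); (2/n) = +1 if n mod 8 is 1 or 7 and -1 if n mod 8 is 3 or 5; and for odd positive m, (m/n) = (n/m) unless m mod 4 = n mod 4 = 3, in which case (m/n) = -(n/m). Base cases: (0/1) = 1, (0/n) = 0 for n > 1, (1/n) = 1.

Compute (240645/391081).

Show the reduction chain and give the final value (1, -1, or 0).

0

reciprocity: (240645/391081) = +1·(391081/240645) since 240645 mod 4 = 1, 391081 mod 4 = 1; sign now +1
(391081/240645) = (150436/240645)   [reduce mod 240645]
150436 = 2^2·37609; (2/240645) = -1 since 240645 mod 8 = 5, so (150436/240645) = (-1)^2·(37609/240645); sign now +1
reciprocity: (37609/240645) = +1·(240645/37609) since 37609 mod 4 = 1, 240645 mod 4 = 1; sign now +1
(240645/37609) = (14991/37609)   [reduce mod 37609]
reciprocity: (14991/37609) = +1·(37609/14991) since 14991 mod 4 = 3, 37609 mod 4 = 1; sign now +1
(37609/14991) = (7627/14991)   [reduce mod 14991]
reciprocity: (7627/14991) = -1·(14991/7627) since 7627 mod 4 = 3, 14991 mod 4 = 3; sign now -1
(14991/7627) = (7364/7627)   [reduce mod 7627]
7364 = 2^2·1841; (2/7627) = -1 since 7627 mod 8 = 3, so (7364/7627) = (-1)^2·(1841/7627); sign now -1
reciprocity: (1841/7627) = +1·(7627/1841) since 1841 mod 4 = 1, 7627 mod 4 = 3; sign now -1
(7627/1841) = (263/1841)   [reduce mod 1841]
reciprocity: (263/1841) = +1·(1841/263) since 263 mod 4 = 3, 1841 mod 4 = 1; sign now -1
(1841/263) = (0/263)   [reduce mod 263]
(0/263) = 0   [gcd(a, n) > 1]; final value = 0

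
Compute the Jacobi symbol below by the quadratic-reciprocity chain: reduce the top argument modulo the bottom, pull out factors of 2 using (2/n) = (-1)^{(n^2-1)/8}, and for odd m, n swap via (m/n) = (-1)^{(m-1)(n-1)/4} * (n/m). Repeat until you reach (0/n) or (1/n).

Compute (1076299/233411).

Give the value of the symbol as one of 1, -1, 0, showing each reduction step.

(1076299/233411): 1076299 mod 233411 = 142655, so (1076299/233411) = (142655/233411)
flip (142655/233411) -> (233411/142655): both odd, 142655 mod 4 = 3, 233411 mod 4 = 3, so the flip contributes -1; sign now -1
(233411/142655): 233411 mod 142655 = 90756, so (233411/142655) = (90756/142655)
factor out 2^2: 90756 = 2^2·22689; with 142655 mod 8 = 7, (2/142655) = +1; sign now -1; continue with (22689/142655)
flip (22689/142655) -> (142655/22689): both odd, 22689 mod 4 = 1, 142655 mod 4 = 3, so the flip contributes +1; sign now -1
(142655/22689): 142655 mod 22689 = 6521, so (142655/22689) = (6521/22689)
flip (6521/22689) -> (22689/6521): both odd, 6521 mod 4 = 1, 22689 mod 4 = 1, so the flip contributes +1; sign now -1
(22689/6521): 22689 mod 6521 = 3126, so (22689/6521) = (3126/6521)
factor out 2^1: 3126 = 2^1·1563; with 6521 mod 8 = 1, (2/6521) = +1; sign now -1; continue with (1563/6521)
flip (1563/6521) -> (6521/1563): both odd, 1563 mod 4 = 3, 6521 mod 4 = 1, so the flip contributes +1; sign now -1
(6521/1563): 6521 mod 1563 = 269, so (6521/1563) = (269/1563)
flip (269/1563) -> (1563/269): both odd, 269 mod 4 = 1, 1563 mod 4 = 3, so the flip contributes +1; sign now -1
(1563/269): 1563 mod 269 = 218, so (1563/269) = (218/269)
factor out 2^1: 218 = 2^1·109; with 269 mod 8 = 5, (2/269) = -1; sign now +1; continue with (109/269)
flip (109/269) -> (269/109): both odd, 109 mod 4 = 1, 269 mod 4 = 1, so the flip contributes +1; sign now +1
(269/109): 269 mod 109 = 51, so (269/109) = (51/109)
flip (51/109) -> (109/51): both odd, 51 mod 4 = 3, 109 mod 4 = 1, so the flip contributes +1; sign now +1
(109/51): 109 mod 51 = 7, so (109/51) = (7/51)
flip (7/51) -> (51/7): both odd, 7 mod 4 = 3, 51 mod 4 = 3, so the flip contributes -1; sign now -1
(51/7): 51 mod 7 = 2, so (51/7) = (2/7)
factor out 2^1: 2 = 2^1·1; with 7 mod 8 = 7, (2/7) = +1; sign now -1; continue with (1/7)
reached (1/7) = 1, so the symbol is -1

-1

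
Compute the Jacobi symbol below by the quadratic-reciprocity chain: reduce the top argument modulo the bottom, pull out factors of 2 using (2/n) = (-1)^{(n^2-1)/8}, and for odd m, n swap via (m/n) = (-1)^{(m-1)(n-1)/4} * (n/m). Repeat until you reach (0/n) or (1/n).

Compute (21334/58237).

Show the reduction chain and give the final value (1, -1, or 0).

21334 = 2^1·10667; (2/58237) = -1 since 58237 mod 8 = 5, so (21334/58237) = (-1)^1·(10667/58237); sign now -1
reciprocity: (10667/58237) = +1·(58237/10667) since 10667 mod 4 = 3, 58237 mod 4 = 1; sign now -1
(58237/10667) = (4902/10667)   [reduce mod 10667]
4902 = 2^1·2451; (2/10667) = -1 since 10667 mod 8 = 3, so (4902/10667) = (-1)^1·(2451/10667); sign now +1
reciprocity: (2451/10667) = -1·(10667/2451) since 2451 mod 4 = 3, 10667 mod 4 = 3; sign now -1
(10667/2451) = (863/2451)   [reduce mod 2451]
reciprocity: (863/2451) = -1·(2451/863) since 863 mod 4 = 3, 2451 mod 4 = 3; sign now +1
(2451/863) = (725/863)   [reduce mod 863]
reciprocity: (725/863) = +1·(863/725) since 725 mod 4 = 1, 863 mod 4 = 3; sign now +1
(863/725) = (138/725)   [reduce mod 725]
138 = 2^1·69; (2/725) = -1 since 725 mod 8 = 5, so (138/725) = (-1)^1·(69/725); sign now -1
reciprocity: (69/725) = +1·(725/69) since 69 mod 4 = 1, 725 mod 4 = 1; sign now -1
(725/69) = (35/69)   [reduce mod 69]
reciprocity: (35/69) = +1·(69/35) since 35 mod 4 = 3, 69 mod 4 = 1; sign now -1
(69/35) = (34/35)   [reduce mod 35]
34 = 2^1·17; (2/35) = -1 since 35 mod 8 = 3, so (34/35) = (-1)^1·(17/35); sign now +1
reciprocity: (17/35) = +1·(35/17) since 17 mod 4 = 1, 35 mod 4 = 3; sign now +1
(35/17) = (1/17)   [reduce mod 17]
(1/17) = 1; final value = sign = +1

1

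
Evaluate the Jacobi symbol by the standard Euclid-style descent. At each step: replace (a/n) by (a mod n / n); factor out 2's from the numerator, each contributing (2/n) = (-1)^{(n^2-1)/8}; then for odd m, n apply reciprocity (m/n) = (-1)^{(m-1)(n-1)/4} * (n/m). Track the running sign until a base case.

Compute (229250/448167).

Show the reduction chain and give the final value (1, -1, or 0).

1

factor out 2^1: 229250 = 2^1·114625; with 448167 mod 8 = 7, (2/448167) = +1; sign now +1; continue with (114625/448167)
flip (114625/448167) -> (448167/114625): both odd, 114625 mod 4 = 1, 448167 mod 4 = 3, so the flip contributes +1; sign now +1
(448167/114625): 448167 mod 114625 = 104292, so (448167/114625) = (104292/114625)
factor out 2^2: 104292 = 2^2·26073; with 114625 mod 8 = 1, (2/114625) = +1; sign now +1; continue with (26073/114625)
flip (26073/114625) -> (114625/26073): both odd, 26073 mod 4 = 1, 114625 mod 4 = 1, so the flip contributes +1; sign now +1
(114625/26073): 114625 mod 26073 = 10333, so (114625/26073) = (10333/26073)
flip (10333/26073) -> (26073/10333): both odd, 10333 mod 4 = 1, 26073 mod 4 = 1, so the flip contributes +1; sign now +1
(26073/10333): 26073 mod 10333 = 5407, so (26073/10333) = (5407/10333)
flip (5407/10333) -> (10333/5407): both odd, 5407 mod 4 = 3, 10333 mod 4 = 1, so the flip contributes +1; sign now +1
(10333/5407): 10333 mod 5407 = 4926, so (10333/5407) = (4926/5407)
factor out 2^1: 4926 = 2^1·2463; with 5407 mod 8 = 7, (2/5407) = +1; sign now +1; continue with (2463/5407)
flip (2463/5407) -> (5407/2463): both odd, 2463 mod 4 = 3, 5407 mod 4 = 3, so the flip contributes -1; sign now -1
(5407/2463): 5407 mod 2463 = 481, so (5407/2463) = (481/2463)
flip (481/2463) -> (2463/481): both odd, 481 mod 4 = 1, 2463 mod 4 = 3, so the flip contributes +1; sign now -1
(2463/481): 2463 mod 481 = 58, so (2463/481) = (58/481)
factor out 2^1: 58 = 2^1·29; with 481 mod 8 = 1, (2/481) = +1; sign now -1; continue with (29/481)
flip (29/481) -> (481/29): both odd, 29 mod 4 = 1, 481 mod 4 = 1, so the flip contributes +1; sign now -1
(481/29): 481 mod 29 = 17, so (481/29) = (17/29)
flip (17/29) -> (29/17): both odd, 17 mod 4 = 1, 29 mod 4 = 1, so the flip contributes +1; sign now -1
(29/17): 29 mod 17 = 12, so (29/17) = (12/17)
factor out 2^2: 12 = 2^2·3; with 17 mod 8 = 1, (2/17) = +1; sign now -1; continue with (3/17)
flip (3/17) -> (17/3): both odd, 3 mod 4 = 3, 17 mod 4 = 1, so the flip contributes +1; sign now -1
(17/3): 17 mod 3 = 2, so (17/3) = (2/3)
factor out 2^1: 2 = 2^1·1; with 3 mod 8 = 3, (2/3) = -1; sign now +1; continue with (1/3)
reached (1/3) = 1, so the symbol is +1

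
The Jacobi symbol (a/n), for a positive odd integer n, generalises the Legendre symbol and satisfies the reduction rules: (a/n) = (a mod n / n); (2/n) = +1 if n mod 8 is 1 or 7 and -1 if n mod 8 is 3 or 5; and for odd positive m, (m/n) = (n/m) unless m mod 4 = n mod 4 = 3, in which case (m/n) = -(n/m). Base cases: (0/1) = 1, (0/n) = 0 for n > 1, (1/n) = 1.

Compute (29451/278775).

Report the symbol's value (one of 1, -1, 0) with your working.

0

reciprocity: (29451/278775) = -1·(278775/29451) since 29451 mod 4 = 3, 278775 mod 4 = 3; sign now -1
(278775/29451) = (13716/29451)   [reduce mod 29451]
13716 = 2^2·3429; (2/29451) = -1 since 29451 mod 8 = 3, so (13716/29451) = (-1)^2·(3429/29451); sign now -1
reciprocity: (3429/29451) = +1·(29451/3429) since 3429 mod 4 = 1, 29451 mod 4 = 3; sign now -1
(29451/3429) = (2019/3429)   [reduce mod 3429]
reciprocity: (2019/3429) = +1·(3429/2019) since 2019 mod 4 = 3, 3429 mod 4 = 1; sign now -1
(3429/2019) = (1410/2019)   [reduce mod 2019]
1410 = 2^1·705; (2/2019) = -1 since 2019 mod 8 = 3, so (1410/2019) = (-1)^1·(705/2019); sign now +1
reciprocity: (705/2019) = +1·(2019/705) since 705 mod 4 = 1, 2019 mod 4 = 3; sign now +1
(2019/705) = (609/705)   [reduce mod 705]
reciprocity: (609/705) = +1·(705/609) since 609 mod 4 = 1, 705 mod 4 = 1; sign now +1
(705/609) = (96/609)   [reduce mod 609]
96 = 2^5·3; (2/609) = +1 since 609 mod 8 = 1, so (96/609) = (+1)^5·(3/609); sign now +1
reciprocity: (3/609) = +1·(609/3) since 3 mod 4 = 3, 609 mod 4 = 1; sign now +1
(609/3) = (0/3)   [reduce mod 3]
(0/3) = 0   [gcd(a, n) > 1]; final value = 0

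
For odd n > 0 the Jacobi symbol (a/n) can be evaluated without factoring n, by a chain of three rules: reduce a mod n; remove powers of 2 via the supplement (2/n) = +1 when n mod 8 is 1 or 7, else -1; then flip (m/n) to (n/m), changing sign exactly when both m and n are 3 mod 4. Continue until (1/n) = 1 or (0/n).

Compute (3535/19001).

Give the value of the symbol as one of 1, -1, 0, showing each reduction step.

-1

reciprocity: (3535/19001) = +1·(19001/3535) since 3535 mod 4 = 3, 19001 mod 4 = 1; sign now +1
(19001/3535) = (1326/3535)   [reduce mod 3535]
1326 = 2^1·663; (2/3535) = +1 since 3535 mod 8 = 7, so (1326/3535) = (+1)^1·(663/3535); sign now +1
reciprocity: (663/3535) = -1·(3535/663) since 663 mod 4 = 3, 3535 mod 4 = 3; sign now -1
(3535/663) = (220/663)   [reduce mod 663]
220 = 2^2·55; (2/663) = +1 since 663 mod 8 = 7, so (220/663) = (+1)^2·(55/663); sign now -1
reciprocity: (55/663) = -1·(663/55) since 55 mod 4 = 3, 663 mod 4 = 3; sign now +1
(663/55) = (3/55)   [reduce mod 55]
reciprocity: (3/55) = -1·(55/3) since 3 mod 4 = 3, 55 mod 4 = 3; sign now -1
(55/3) = (1/3)   [reduce mod 3]
(1/3) = 1; final value = sign = -1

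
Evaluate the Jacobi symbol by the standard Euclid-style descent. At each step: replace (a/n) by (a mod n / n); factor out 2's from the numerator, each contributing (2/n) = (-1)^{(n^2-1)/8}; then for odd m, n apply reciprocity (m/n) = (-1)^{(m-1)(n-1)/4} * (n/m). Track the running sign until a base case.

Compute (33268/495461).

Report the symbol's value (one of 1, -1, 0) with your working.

factor out 2^2: 33268 = 2^2·8317; with 495461 mod 8 = 5, (2/495461) = -1; sign now +1; continue with (8317/495461)
flip (8317/495461) -> (495461/8317): both odd, 8317 mod 4 = 1, 495461 mod 4 = 1, so the flip contributes +1; sign now +1
(495461/8317): 495461 mod 8317 = 4758, so (495461/8317) = (4758/8317)
factor out 2^1: 4758 = 2^1·2379; with 8317 mod 8 = 5, (2/8317) = -1; sign now -1; continue with (2379/8317)
flip (2379/8317) -> (8317/2379): both odd, 2379 mod 4 = 3, 8317 mod 4 = 1, so the flip contributes +1; sign now -1
(8317/2379): 8317 mod 2379 = 1180, so (8317/2379) = (1180/2379)
factor out 2^2: 1180 = 2^2·295; with 2379 mod 8 = 3, (2/2379) = -1; sign now -1; continue with (295/2379)
flip (295/2379) -> (2379/295): both odd, 295 mod 4 = 3, 2379 mod 4 = 3, so the flip contributes -1; sign now +1
(2379/295): 2379 mod 295 = 19, so (2379/295) = (19/295)
flip (19/295) -> (295/19): both odd, 19 mod 4 = 3, 295 mod 4 = 3, so the flip contributes -1; sign now -1
(295/19): 295 mod 19 = 10, so (295/19) = (10/19)
factor out 2^1: 10 = 2^1·5; with 19 mod 8 = 3, (2/19) = -1; sign now +1; continue with (5/19)
flip (5/19) -> (19/5): both odd, 5 mod 4 = 1, 19 mod 4 = 3, so the flip contributes +1; sign now +1
(19/5): 19 mod 5 = 4, so (19/5) = (4/5)
factor out 2^2: 4 = 2^2·1; with 5 mod 8 = 5, (2/5) = -1; sign now +1; continue with (1/5)
reached (1/5) = 1, so the symbol is +1

1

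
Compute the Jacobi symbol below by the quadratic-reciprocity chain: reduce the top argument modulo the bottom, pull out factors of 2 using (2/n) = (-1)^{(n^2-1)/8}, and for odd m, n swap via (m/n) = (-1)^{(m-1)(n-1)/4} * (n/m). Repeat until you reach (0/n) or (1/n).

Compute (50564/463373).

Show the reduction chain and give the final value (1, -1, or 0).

-1

factor out 2^2: 50564 = 2^2·12641; with 463373 mod 8 = 5, (2/463373) = -1; sign now +1; continue with (12641/463373)
flip (12641/463373) -> (463373/12641): both odd, 12641 mod 4 = 1, 463373 mod 4 = 1, so the flip contributes +1; sign now +1
(463373/12641): 463373 mod 12641 = 8297, so (463373/12641) = (8297/12641)
flip (8297/12641) -> (12641/8297): both odd, 8297 mod 4 = 1, 12641 mod 4 = 1, so the flip contributes +1; sign now +1
(12641/8297): 12641 mod 8297 = 4344, so (12641/8297) = (4344/8297)
factor out 2^3: 4344 = 2^3·543; with 8297 mod 8 = 1, (2/8297) = +1; sign now +1; continue with (543/8297)
flip (543/8297) -> (8297/543): both odd, 543 mod 4 = 3, 8297 mod 4 = 1, so the flip contributes +1; sign now +1
(8297/543): 8297 mod 543 = 152, so (8297/543) = (152/543)
factor out 2^3: 152 = 2^3·19; with 543 mod 8 = 7, (2/543) = +1; sign now +1; continue with (19/543)
flip (19/543) -> (543/19): both odd, 19 mod 4 = 3, 543 mod 4 = 3, so the flip contributes -1; sign now -1
(543/19): 543 mod 19 = 11, so (543/19) = (11/19)
flip (11/19) -> (19/11): both odd, 11 mod 4 = 3, 19 mod 4 = 3, so the flip contributes -1; sign now +1
(19/11): 19 mod 11 = 8, so (19/11) = (8/11)
factor out 2^3: 8 = 2^3·1; with 11 mod 8 = 3, (2/11) = -1; sign now -1; continue with (1/11)
reached (1/11) = 1, so the symbol is -1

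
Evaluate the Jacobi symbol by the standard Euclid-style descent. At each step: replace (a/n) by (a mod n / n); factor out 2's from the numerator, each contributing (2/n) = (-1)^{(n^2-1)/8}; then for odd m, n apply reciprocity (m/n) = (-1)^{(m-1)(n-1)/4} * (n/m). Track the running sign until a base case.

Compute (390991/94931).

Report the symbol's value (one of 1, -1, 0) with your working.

(390991/94931): 390991 mod 94931 = 11267, so (390991/94931) = (11267/94931)
flip (11267/94931) -> (94931/11267): both odd, 11267 mod 4 = 3, 94931 mod 4 = 3, so the flip contributes -1; sign now -1
(94931/11267): 94931 mod 11267 = 4795, so (94931/11267) = (4795/11267)
flip (4795/11267) -> (11267/4795): both odd, 4795 mod 4 = 3, 11267 mod 4 = 3, so the flip contributes -1; sign now +1
(11267/4795): 11267 mod 4795 = 1677, so (11267/4795) = (1677/4795)
flip (1677/4795) -> (4795/1677): both odd, 1677 mod 4 = 1, 4795 mod 4 = 3, so the flip contributes +1; sign now +1
(4795/1677): 4795 mod 1677 = 1441, so (4795/1677) = (1441/1677)
flip (1441/1677) -> (1677/1441): both odd, 1441 mod 4 = 1, 1677 mod 4 = 1, so the flip contributes +1; sign now +1
(1677/1441): 1677 mod 1441 = 236, so (1677/1441) = (236/1441)
factor out 2^2: 236 = 2^2·59; with 1441 mod 8 = 1, (2/1441) = +1; sign now +1; continue with (59/1441)
flip (59/1441) -> (1441/59): both odd, 59 mod 4 = 3, 1441 mod 4 = 1, so the flip contributes +1; sign now +1
(1441/59): 1441 mod 59 = 25, so (1441/59) = (25/59)
flip (25/59) -> (59/25): both odd, 25 mod 4 = 1, 59 mod 4 = 3, so the flip contributes +1; sign now +1
(59/25): 59 mod 25 = 9, so (59/25) = (9/25)
flip (9/25) -> (25/9): both odd, 9 mod 4 = 1, 25 mod 4 = 1, so the flip contributes +1; sign now +1
(25/9): 25 mod 9 = 7, so (25/9) = (7/9)
flip (7/9) -> (9/7): both odd, 7 mod 4 = 3, 9 mod 4 = 1, so the flip contributes +1; sign now +1
(9/7): 9 mod 7 = 2, so (9/7) = (2/7)
factor out 2^1: 2 = 2^1·1; with 7 mod 8 = 7, (2/7) = +1; sign now +1; continue with (1/7)
reached (1/7) = 1, so the symbol is +1

1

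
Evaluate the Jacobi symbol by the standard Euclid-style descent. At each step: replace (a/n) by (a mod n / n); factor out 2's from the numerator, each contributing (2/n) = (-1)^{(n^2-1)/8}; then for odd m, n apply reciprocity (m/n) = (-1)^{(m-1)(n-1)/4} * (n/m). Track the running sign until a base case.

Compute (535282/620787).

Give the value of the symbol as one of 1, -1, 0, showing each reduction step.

factor out 2^1: 535282 = 2^1·267641; with 620787 mod 8 = 3, (2/620787) = -1; sign now -1; continue with (267641/620787)
flip (267641/620787) -> (620787/267641): both odd, 267641 mod 4 = 1, 620787 mod 4 = 3, so the flip contributes +1; sign now -1
(620787/267641): 620787 mod 267641 = 85505, so (620787/267641) = (85505/267641)
flip (85505/267641) -> (267641/85505): both odd, 85505 mod 4 = 1, 267641 mod 4 = 1, so the flip contributes +1; sign now -1
(267641/85505): 267641 mod 85505 = 11126, so (267641/85505) = (11126/85505)
factor out 2^1: 11126 = 2^1·5563; with 85505 mod 8 = 1, (2/85505) = +1; sign now -1; continue with (5563/85505)
flip (5563/85505) -> (85505/5563): both odd, 5563 mod 4 = 3, 85505 mod 4 = 1, so the flip contributes +1; sign now -1
(85505/5563): 85505 mod 5563 = 2060, so (85505/5563) = (2060/5563)
factor out 2^2: 2060 = 2^2·515; with 5563 mod 8 = 3, (2/5563) = -1; sign now -1; continue with (515/5563)
flip (515/5563) -> (5563/515): both odd, 515 mod 4 = 3, 5563 mod 4 = 3, so the flip contributes -1; sign now +1
(5563/515): 5563 mod 515 = 413, so (5563/515) = (413/515)
flip (413/515) -> (515/413): both odd, 413 mod 4 = 1, 515 mod 4 = 3, so the flip contributes +1; sign now +1
(515/413): 515 mod 413 = 102, so (515/413) = (102/413)
factor out 2^1: 102 = 2^1·51; with 413 mod 8 = 5, (2/413) = -1; sign now -1; continue with (51/413)
flip (51/413) -> (413/51): both odd, 51 mod 4 = 3, 413 mod 4 = 1, so the flip contributes +1; sign now -1
(413/51): 413 mod 51 = 5, so (413/51) = (5/51)
flip (5/51) -> (51/5): both odd, 5 mod 4 = 1, 51 mod 4 = 3, so the flip contributes +1; sign now -1
(51/5): 51 mod 5 = 1, so (51/5) = (1/5)
reached (1/5) = 1, so the symbol is -1

-1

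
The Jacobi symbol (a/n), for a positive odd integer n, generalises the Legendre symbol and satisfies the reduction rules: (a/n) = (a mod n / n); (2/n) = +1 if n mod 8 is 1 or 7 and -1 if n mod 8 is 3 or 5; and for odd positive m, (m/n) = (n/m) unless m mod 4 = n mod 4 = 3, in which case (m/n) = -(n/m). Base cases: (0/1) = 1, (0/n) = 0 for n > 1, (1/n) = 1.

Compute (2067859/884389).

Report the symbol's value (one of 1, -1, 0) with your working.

1

(2067859/884389) = (299081/884389)   [reduce mod 884389]
reciprocity: (299081/884389) = +1·(884389/299081) since 299081 mod 4 = 1, 884389 mod 4 = 1; sign now +1
(884389/299081) = (286227/299081)   [reduce mod 299081]
reciprocity: (286227/299081) = +1·(299081/286227) since 286227 mod 4 = 3, 299081 mod 4 = 1; sign now +1
(299081/286227) = (12854/286227)   [reduce mod 286227]
12854 = 2^1·6427; (2/286227) = -1 since 286227 mod 8 = 3, so (12854/286227) = (-1)^1·(6427/286227); sign now -1
reciprocity: (6427/286227) = -1·(286227/6427) since 6427 mod 4 = 3, 286227 mod 4 = 3; sign now +1
(286227/6427) = (3439/6427)   [reduce mod 6427]
reciprocity: (3439/6427) = -1·(6427/3439) since 3439 mod 4 = 3, 6427 mod 4 = 3; sign now -1
(6427/3439) = (2988/3439)   [reduce mod 3439]
2988 = 2^2·747; (2/3439) = +1 since 3439 mod 8 = 7, so (2988/3439) = (+1)^2·(747/3439); sign now -1
reciprocity: (747/3439) = -1·(3439/747) since 747 mod 4 = 3, 3439 mod 4 = 3; sign now +1
(3439/747) = (451/747)   [reduce mod 747]
reciprocity: (451/747) = -1·(747/451) since 451 mod 4 = 3, 747 mod 4 = 3; sign now -1
(747/451) = (296/451)   [reduce mod 451]
296 = 2^3·37; (2/451) = -1 since 451 mod 8 = 3, so (296/451) = (-1)^3·(37/451); sign now +1
reciprocity: (37/451) = +1·(451/37) since 37 mod 4 = 1, 451 mod 4 = 3; sign now +1
(451/37) = (7/37)   [reduce mod 37]
reciprocity: (7/37) = +1·(37/7) since 7 mod 4 = 3, 37 mod 4 = 1; sign now +1
(37/7) = (2/7)   [reduce mod 7]
2 = 2^1·1; (2/7) = +1 since 7 mod 8 = 7, so (2/7) = (+1)^1·(1/7); sign now +1
(1/7) = 1; final value = sign = +1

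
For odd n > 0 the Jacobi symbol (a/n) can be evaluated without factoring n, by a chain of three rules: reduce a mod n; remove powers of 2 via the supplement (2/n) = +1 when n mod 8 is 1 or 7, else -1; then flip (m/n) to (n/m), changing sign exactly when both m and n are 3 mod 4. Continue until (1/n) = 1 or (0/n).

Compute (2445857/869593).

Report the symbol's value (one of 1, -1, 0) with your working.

(2445857/869593): 2445857 mod 869593 = 706671, so (2445857/869593) = (706671/869593)
flip (706671/869593) -> (869593/706671): both odd, 706671 mod 4 = 3, 869593 mod 4 = 1, so the flip contributes +1; sign now +1
(869593/706671): 869593 mod 706671 = 162922, so (869593/706671) = (162922/706671)
factor out 2^1: 162922 = 2^1·81461; with 706671 mod 8 = 7, (2/706671) = +1; sign now +1; continue with (81461/706671)
flip (81461/706671) -> (706671/81461): both odd, 81461 mod 4 = 1, 706671 mod 4 = 3, so the flip contributes +1; sign now +1
(706671/81461): 706671 mod 81461 = 54983, so (706671/81461) = (54983/81461)
flip (54983/81461) -> (81461/54983): both odd, 54983 mod 4 = 3, 81461 mod 4 = 1, so the flip contributes +1; sign now +1
(81461/54983): 81461 mod 54983 = 26478, so (81461/54983) = (26478/54983)
factor out 2^1: 26478 = 2^1·13239; with 54983 mod 8 = 7, (2/54983) = +1; sign now +1; continue with (13239/54983)
flip (13239/54983) -> (54983/13239): both odd, 13239 mod 4 = 3, 54983 mod 4 = 3, so the flip contributes -1; sign now -1
(54983/13239): 54983 mod 13239 = 2027, so (54983/13239) = (2027/13239)
flip (2027/13239) -> (13239/2027): both odd, 2027 mod 4 = 3, 13239 mod 4 = 3, so the flip contributes -1; sign now +1
(13239/2027): 13239 mod 2027 = 1077, so (13239/2027) = (1077/2027)
flip (1077/2027) -> (2027/1077): both odd, 1077 mod 4 = 1, 2027 mod 4 = 3, so the flip contributes +1; sign now +1
(2027/1077): 2027 mod 1077 = 950, so (2027/1077) = (950/1077)
factor out 2^1: 950 = 2^1·475; with 1077 mod 8 = 5, (2/1077) = -1; sign now -1; continue with (475/1077)
flip (475/1077) -> (1077/475): both odd, 475 mod 4 = 3, 1077 mod 4 = 1, so the flip contributes +1; sign now -1
(1077/475): 1077 mod 475 = 127, so (1077/475) = (127/475)
flip (127/475) -> (475/127): both odd, 127 mod 4 = 3, 475 mod 4 = 3, so the flip contributes -1; sign now +1
(475/127): 475 mod 127 = 94, so (475/127) = (94/127)
factor out 2^1: 94 = 2^1·47; with 127 mod 8 = 7, (2/127) = +1; sign now +1; continue with (47/127)
flip (47/127) -> (127/47): both odd, 47 mod 4 = 3, 127 mod 4 = 3, so the flip contributes -1; sign now -1
(127/47): 127 mod 47 = 33, so (127/47) = (33/47)
flip (33/47) -> (47/33): both odd, 33 mod 4 = 1, 47 mod 4 = 3, so the flip contributes +1; sign now -1
(47/33): 47 mod 33 = 14, so (47/33) = (14/33)
factor out 2^1: 14 = 2^1·7; with 33 mod 8 = 1, (2/33) = +1; sign now -1; continue with (7/33)
flip (7/33) -> (33/7): both odd, 7 mod 4 = 3, 33 mod 4 = 1, so the flip contributes +1; sign now -1
(33/7): 33 mod 7 = 5, so (33/7) = (5/7)
flip (5/7) -> (7/5): both odd, 5 mod 4 = 1, 7 mod 4 = 3, so the flip contributes +1; sign now -1
(7/5): 7 mod 5 = 2, so (7/5) = (2/5)
factor out 2^1: 2 = 2^1·1; with 5 mod 8 = 5, (2/5) = -1; sign now +1; continue with (1/5)
reached (1/5) = 1, so the symbol is +1

1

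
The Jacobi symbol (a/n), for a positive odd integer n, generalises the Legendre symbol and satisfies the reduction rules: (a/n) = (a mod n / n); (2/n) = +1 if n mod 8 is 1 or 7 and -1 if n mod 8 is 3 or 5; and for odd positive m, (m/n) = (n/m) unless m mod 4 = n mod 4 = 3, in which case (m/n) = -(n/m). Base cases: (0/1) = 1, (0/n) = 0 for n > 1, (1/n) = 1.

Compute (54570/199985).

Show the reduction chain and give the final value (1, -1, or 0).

0

54570 = 2^1·27285; (2/199985) = +1 since 199985 mod 8 = 1, so (54570/199985) = (+1)^1·(27285/199985); sign now +1
reciprocity: (27285/199985) = +1·(199985/27285) since 27285 mod 4 = 1, 199985 mod 4 = 1; sign now +1
(199985/27285) = (8990/27285)   [reduce mod 27285]
8990 = 2^1·4495; (2/27285) = -1 since 27285 mod 8 = 5, so (8990/27285) = (-1)^1·(4495/27285); sign now -1
reciprocity: (4495/27285) = +1·(27285/4495) since 4495 mod 4 = 3, 27285 mod 4 = 1; sign now -1
(27285/4495) = (315/4495)   [reduce mod 4495]
reciprocity: (315/4495) = -1·(4495/315) since 315 mod 4 = 3, 4495 mod 4 = 3; sign now +1
(4495/315) = (85/315)   [reduce mod 315]
reciprocity: (85/315) = +1·(315/85) since 85 mod 4 = 1, 315 mod 4 = 3; sign now +1
(315/85) = (60/85)   [reduce mod 85]
60 = 2^2·15; (2/85) = -1 since 85 mod 8 = 5, so (60/85) = (-1)^2·(15/85); sign now +1
reciprocity: (15/85) = +1·(85/15) since 15 mod 4 = 3, 85 mod 4 = 1; sign now +1
(85/15) = (10/15)   [reduce mod 15]
10 = 2^1·5; (2/15) = +1 since 15 mod 8 = 7, so (10/15) = (+1)^1·(5/15); sign now +1
reciprocity: (5/15) = +1·(15/5) since 5 mod 4 = 1, 15 mod 4 = 3; sign now +1
(15/5) = (0/5)   [reduce mod 5]
(0/5) = 0   [gcd(a, n) > 1]; final value = 0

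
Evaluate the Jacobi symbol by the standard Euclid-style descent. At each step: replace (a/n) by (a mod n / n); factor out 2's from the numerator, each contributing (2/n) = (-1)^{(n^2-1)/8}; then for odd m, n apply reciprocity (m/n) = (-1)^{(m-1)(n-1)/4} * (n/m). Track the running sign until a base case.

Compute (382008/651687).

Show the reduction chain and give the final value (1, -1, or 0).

0

factor out 2^3: 382008 = 2^3·47751; with 651687 mod 8 = 7, (2/651687) = +1; sign now +1; continue with (47751/651687)
flip (47751/651687) -> (651687/47751): both odd, 47751 mod 4 = 3, 651687 mod 4 = 3, so the flip contributes -1; sign now -1
(651687/47751): 651687 mod 47751 = 30924, so (651687/47751) = (30924/47751)
factor out 2^2: 30924 = 2^2·7731; with 47751 mod 8 = 7, (2/47751) = +1; sign now -1; continue with (7731/47751)
flip (7731/47751) -> (47751/7731): both odd, 7731 mod 4 = 3, 47751 mod 4 = 3, so the flip contributes -1; sign now +1
(47751/7731): 47751 mod 7731 = 1365, so (47751/7731) = (1365/7731)
flip (1365/7731) -> (7731/1365): both odd, 1365 mod 4 = 1, 7731 mod 4 = 3, so the flip contributes +1; sign now +1
(7731/1365): 7731 mod 1365 = 906, so (7731/1365) = (906/1365)
factor out 2^1: 906 = 2^1·453; with 1365 mod 8 = 5, (2/1365) = -1; sign now -1; continue with (453/1365)
flip (453/1365) -> (1365/453): both odd, 453 mod 4 = 1, 1365 mod 4 = 1, so the flip contributes +1; sign now -1
(1365/453): 1365 mod 453 = 6, so (1365/453) = (6/453)
factor out 2^1: 6 = 2^1·3; with 453 mod 8 = 5, (2/453) = -1; sign now +1; continue with (3/453)
flip (3/453) -> (453/3): both odd, 3 mod 4 = 3, 453 mod 4 = 1, so the flip contributes +1; sign now +1
(453/3): 453 mod 3 = 0, so (453/3) = (0/3)
reached (0/3); gcd(a, n) > 1, so (0/3) = 0 and the symbol is 0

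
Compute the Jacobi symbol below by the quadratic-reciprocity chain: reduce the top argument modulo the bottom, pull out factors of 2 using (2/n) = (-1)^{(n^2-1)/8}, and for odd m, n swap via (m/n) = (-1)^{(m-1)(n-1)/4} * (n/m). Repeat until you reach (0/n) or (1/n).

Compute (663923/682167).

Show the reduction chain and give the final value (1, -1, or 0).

reciprocity: (663923/682167) = -1·(682167/663923) since 663923 mod 4 = 3, 682167 mod 4 = 3; sign now -1
(682167/663923) = (18244/663923)   [reduce mod 663923]
18244 = 2^2·4561; (2/663923) = -1 since 663923 mod 8 = 3, so (18244/663923) = (-1)^2·(4561/663923); sign now -1
reciprocity: (4561/663923) = +1·(663923/4561) since 4561 mod 4 = 1, 663923 mod 4 = 3; sign now -1
(663923/4561) = (2578/4561)   [reduce mod 4561]
2578 = 2^1·1289; (2/4561) = +1 since 4561 mod 8 = 1, so (2578/4561) = (+1)^1·(1289/4561); sign now -1
reciprocity: (1289/4561) = +1·(4561/1289) since 1289 mod 4 = 1, 4561 mod 4 = 1; sign now -1
(4561/1289) = (694/1289)   [reduce mod 1289]
694 = 2^1·347; (2/1289) = +1 since 1289 mod 8 = 1, so (694/1289) = (+1)^1·(347/1289); sign now -1
reciprocity: (347/1289) = +1·(1289/347) since 347 mod 4 = 3, 1289 mod 4 = 1; sign now -1
(1289/347) = (248/347)   [reduce mod 347]
248 = 2^3·31; (2/347) = -1 since 347 mod 8 = 3, so (248/347) = (-1)^3·(31/347); sign now +1
reciprocity: (31/347) = -1·(347/31) since 31 mod 4 = 3, 347 mod 4 = 3; sign now -1
(347/31) = (6/31)   [reduce mod 31]
6 = 2^1·3; (2/31) = +1 since 31 mod 8 = 7, so (6/31) = (+1)^1·(3/31); sign now -1
reciprocity: (3/31) = -1·(31/3) since 3 mod 4 = 3, 31 mod 4 = 3; sign now +1
(31/3) = (1/3)   [reduce mod 3]
(1/3) = 1; final value = sign = +1

1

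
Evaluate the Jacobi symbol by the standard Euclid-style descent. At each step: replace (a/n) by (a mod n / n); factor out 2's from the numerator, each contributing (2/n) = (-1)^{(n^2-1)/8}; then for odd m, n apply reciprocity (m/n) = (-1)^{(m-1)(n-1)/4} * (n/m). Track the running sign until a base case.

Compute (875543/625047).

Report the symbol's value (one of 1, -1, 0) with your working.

(875543/625047) = (250496/625047)   [reduce mod 625047]
250496 = 2^7·1957; (2/625047) = +1 since 625047 mod 8 = 7, so (250496/625047) = (+1)^7·(1957/625047); sign now +1
reciprocity: (1957/625047) = +1·(625047/1957) since 1957 mod 4 = 1, 625047 mod 4 = 3; sign now +1
(625047/1957) = (764/1957)   [reduce mod 1957]
764 = 2^2·191; (2/1957) = -1 since 1957 mod 8 = 5, so (764/1957) = (-1)^2·(191/1957); sign now +1
reciprocity: (191/1957) = +1·(1957/191) since 191 mod 4 = 3, 1957 mod 4 = 1; sign now +1
(1957/191) = (47/191)   [reduce mod 191]
reciprocity: (47/191) = -1·(191/47) since 47 mod 4 = 3, 191 mod 4 = 3; sign now -1
(191/47) = (3/47)   [reduce mod 47]
reciprocity: (3/47) = -1·(47/3) since 3 mod 4 = 3, 47 mod 4 = 3; sign now +1
(47/3) = (2/3)   [reduce mod 3]
2 = 2^1·1; (2/3) = -1 since 3 mod 8 = 3, so (2/3) = (-1)^1·(1/3); sign now -1
(1/3) = 1; final value = sign = -1

-1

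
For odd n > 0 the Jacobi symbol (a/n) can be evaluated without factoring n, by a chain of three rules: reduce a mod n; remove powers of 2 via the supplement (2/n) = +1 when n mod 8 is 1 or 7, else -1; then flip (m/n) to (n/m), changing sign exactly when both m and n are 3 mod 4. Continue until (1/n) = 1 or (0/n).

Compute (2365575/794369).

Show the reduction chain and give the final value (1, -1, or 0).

(2365575/794369) = (776837/794369)   [reduce mod 794369]
reciprocity: (776837/794369) = +1·(794369/776837) since 776837 mod 4 = 1, 794369 mod 4 = 1; sign now +1
(794369/776837) = (17532/776837)   [reduce mod 776837]
17532 = 2^2·4383; (2/776837) = -1 since 776837 mod 8 = 5, so (17532/776837) = (-1)^2·(4383/776837); sign now +1
reciprocity: (4383/776837) = +1·(776837/4383) since 4383 mod 4 = 3, 776837 mod 4 = 1; sign now +1
(776837/4383) = (1046/4383)   [reduce mod 4383]
1046 = 2^1·523; (2/4383) = +1 since 4383 mod 8 = 7, so (1046/4383) = (+1)^1·(523/4383); sign now +1
reciprocity: (523/4383) = -1·(4383/523) since 523 mod 4 = 3, 4383 mod 4 = 3; sign now -1
(4383/523) = (199/523)   [reduce mod 523]
reciprocity: (199/523) = -1·(523/199) since 199 mod 4 = 3, 523 mod 4 = 3; sign now +1
(523/199) = (125/199)   [reduce mod 199]
reciprocity: (125/199) = +1·(199/125) since 125 mod 4 = 1, 199 mod 4 = 3; sign now +1
(199/125) = (74/125)   [reduce mod 125]
74 = 2^1·37; (2/125) = -1 since 125 mod 8 = 5, so (74/125) = (-1)^1·(37/125); sign now -1
reciprocity: (37/125) = +1·(125/37) since 37 mod 4 = 1, 125 mod 4 = 1; sign now -1
(125/37) = (14/37)   [reduce mod 37]
14 = 2^1·7; (2/37) = -1 since 37 mod 8 = 5, so (14/37) = (-1)^1·(7/37); sign now +1
reciprocity: (7/37) = +1·(37/7) since 7 mod 4 = 3, 37 mod 4 = 1; sign now +1
(37/7) = (2/7)   [reduce mod 7]
2 = 2^1·1; (2/7) = +1 since 7 mod 8 = 7, so (2/7) = (+1)^1·(1/7); sign now +1
(1/7) = 1; final value = sign = +1

1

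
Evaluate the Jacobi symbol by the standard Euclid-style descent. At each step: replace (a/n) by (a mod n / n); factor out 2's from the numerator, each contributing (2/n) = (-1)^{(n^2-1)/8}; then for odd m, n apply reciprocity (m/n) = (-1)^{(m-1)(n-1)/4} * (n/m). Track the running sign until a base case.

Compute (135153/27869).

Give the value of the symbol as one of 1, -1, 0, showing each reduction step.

1

(135153/27869) = (23677/27869)   [reduce mod 27869]
reciprocity: (23677/27869) = +1·(27869/23677) since 23677 mod 4 = 1, 27869 mod 4 = 1; sign now +1
(27869/23677) = (4192/23677)   [reduce mod 23677]
4192 = 2^5·131; (2/23677) = -1 since 23677 mod 8 = 5, so (4192/23677) = (-1)^5·(131/23677); sign now -1
reciprocity: (131/23677) = +1·(23677/131) since 131 mod 4 = 3, 23677 mod 4 = 1; sign now -1
(23677/131) = (97/131)   [reduce mod 131]
reciprocity: (97/131) = +1·(131/97) since 97 mod 4 = 1, 131 mod 4 = 3; sign now -1
(131/97) = (34/97)   [reduce mod 97]
34 = 2^1·17; (2/97) = +1 since 97 mod 8 = 1, so (34/97) = (+1)^1·(17/97); sign now -1
reciprocity: (17/97) = +1·(97/17) since 17 mod 4 = 1, 97 mod 4 = 1; sign now -1
(97/17) = (12/17)   [reduce mod 17]
12 = 2^2·3; (2/17) = +1 since 17 mod 8 = 1, so (12/17) = (+1)^2·(3/17); sign now -1
reciprocity: (3/17) = +1·(17/3) since 3 mod 4 = 3, 17 mod 4 = 1; sign now -1
(17/3) = (2/3)   [reduce mod 3]
2 = 2^1·1; (2/3) = -1 since 3 mod 8 = 3, so (2/3) = (-1)^1·(1/3); sign now +1
(1/3) = 1; final value = sign = +1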